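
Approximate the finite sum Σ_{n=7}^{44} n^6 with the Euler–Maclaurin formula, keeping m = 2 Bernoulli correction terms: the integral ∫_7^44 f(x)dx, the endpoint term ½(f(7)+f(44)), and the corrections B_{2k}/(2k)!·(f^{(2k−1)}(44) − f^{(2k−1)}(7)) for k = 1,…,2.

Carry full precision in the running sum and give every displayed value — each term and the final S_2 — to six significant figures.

The integral term ∫_7^44 x^6 dx = 4.56110e+10.
Endpoint term: (f(7) + f(44))/2 = (117649 + 7.25631e+09)/2 = 3.62822e+09.
So far: 4.92392e+10.
Correction k=1: B_{2}/2! · (f^{(1)}(44) − f^{(1)}(7)) = 1/12 · (9.89497e+08 − 100842) = 8.24497e+07.
Running total after k=1: 4.93217e+10.
Correction k=2: B_{4}/4! · (f^{(3)}(44) − f^{(3)}(7)) = −1/720 · (1.02221e+07 − 41160.0) = -14140.2.

S_2 ≈ 4.93216e+10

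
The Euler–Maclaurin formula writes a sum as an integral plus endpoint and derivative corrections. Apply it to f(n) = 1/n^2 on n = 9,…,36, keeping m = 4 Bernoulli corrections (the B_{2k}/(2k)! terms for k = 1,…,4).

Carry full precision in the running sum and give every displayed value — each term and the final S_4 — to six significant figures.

S_4 ≈ 0.0901165

∫_9^36 1/x^2 dx evaluates to 0.0833333.
Endpoint term: (f(9) + f(36))/2 = (0.0123457 + 0.000771605)/2 = 0.00655864.
Integral + boundary = 0.0898920.
Correction k=1: B_{2}/2! · (f^{(1)}(36) − f^{(1)}(9)) = 1/12 · (-4.28669e-05 − (-0.00274348)) = 0.000225051.
Running total after k=1: 0.0901170.
Correction k=2: B_{4}/4! · (f^{(3)}(36) − f^{(3)}(9)) = −1/720 · (-3.96916e-07 − (-0.000406442)) = -5.63952e-07.
Running total after k=2: 0.0901165.
Correction k=3: B_{6}/6! · (f^{(5)}(36) − f^{(5)}(9)) = 1/30240 · (-9.18787e-09 − (-0.000150534)) = 4.97768e-09.
Running total after k=3: 0.0901165.
Correction k=4: B_{8}/8! · (f^{(7)}(36) − f^{(7)}(9)) = −1/1209600 · (-3.97007e-10 − (-0.000104073)) = -8.60388e-11.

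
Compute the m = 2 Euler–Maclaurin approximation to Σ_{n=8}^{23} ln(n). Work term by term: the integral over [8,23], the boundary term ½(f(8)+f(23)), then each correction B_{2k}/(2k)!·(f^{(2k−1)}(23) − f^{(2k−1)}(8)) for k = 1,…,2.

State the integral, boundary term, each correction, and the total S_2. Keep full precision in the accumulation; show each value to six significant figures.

S_2 ≈ 43.0815

Integral: ∫_8^23 ln(x) dx = 40.4808.
½[f(8) + f(23)] = ½[2.07944 + 3.13549] = 2.60747.
Running total after boundary: 43.0883.
k=1: B_{2}/(2)! × [f^{(1)}(23) − f^{(1)}(8)] = 1/12 × (0.0434783 − 0.125000) = -0.00679348.
After k=1: 43.0815.
k=2: B_{4}/(4)! × [f^{(3)}(23) − f^{(3)}(8)] = −1/720 × (0.000164379 − 0.00390625) = 5.19704e-06.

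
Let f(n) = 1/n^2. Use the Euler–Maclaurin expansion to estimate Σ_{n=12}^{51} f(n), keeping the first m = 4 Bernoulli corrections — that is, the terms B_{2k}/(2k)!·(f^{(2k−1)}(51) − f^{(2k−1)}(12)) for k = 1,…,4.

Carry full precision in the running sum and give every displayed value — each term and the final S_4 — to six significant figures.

∫_12^51 1/x^2 dx evaluates to 0.0637255.
½[f(12) + f(51)] = ½[0.00694444 + 0.000384468] = 0.00366446.
So far: 0.0673899.
Order-1 term: 1/12 · (-1.50772e-05 − (-0.00115741)) = 9.51942e-05.
Running total after k=1: 0.0674851.
Order-2 term: −1/720 · (-6.95601e-08 − (-9.64506e-05)) = -1.33863e-07.
Running total after k=2: 0.0674850.
Order-3 term: 1/30240 · (-8.02308e-10 − (-2.00939e-05)) = 6.64454e-10.
Running total after k=3: 0.0674850.
Order-4 term: −1/1209600 · (-1.72738e-11 − (-7.81429e-06)) = -6.46021e-12.

S_4 ≈ 0.0674850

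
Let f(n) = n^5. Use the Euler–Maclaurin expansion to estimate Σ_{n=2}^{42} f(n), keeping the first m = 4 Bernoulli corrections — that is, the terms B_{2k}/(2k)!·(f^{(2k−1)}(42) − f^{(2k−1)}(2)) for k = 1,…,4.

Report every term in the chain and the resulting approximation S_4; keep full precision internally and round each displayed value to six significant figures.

S_4 ≈ 9.81481e+08

Integral: ∫_2^42 x^5 dx = 9.14839e+08.
½[f(2) + f(42)] = ½[32.0000 + 1.30691e+08] = 6.53456e+07.
Running total after boundary: 9.80184e+08.
Correction k=1: B_{2}/2! · (f^{(1)}(42) − f^{(1)}(2)) = 1/12 · (1.55585e+07 − 80.0000) = 1.29653e+06.
After k=1: 9.81481e+08.
Correction k=2: B_{4}/4! · (f^{(3)}(42) − f^{(3)}(2)) = −1/720 · (105840 − 240.000) = -146.667.
After k=2: 9.81481e+08.
Correction k=3: B_{6}/6! · (f^{(5)}(42) − f^{(5)}(2)) = 1/30240 · (120.000 − 120.000) = 0.00000.
After k=3: 9.81481e+08.
Correction k=4: B_{8}/8! · (f^{(7)}(42) − f^{(7)}(2)) = −1/1209600 · (0.00000 − 0.00000) = 0.00000.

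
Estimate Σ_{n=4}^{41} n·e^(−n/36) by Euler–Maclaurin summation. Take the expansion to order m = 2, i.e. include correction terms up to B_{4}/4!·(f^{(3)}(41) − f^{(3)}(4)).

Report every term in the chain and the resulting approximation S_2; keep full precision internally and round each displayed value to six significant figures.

Integral: ∫_4^41 x·e^(−x/36) dx = 401.045.
Endpoint term: (f(4) + f(41))/2 = (3.57936 + 13.1272)/2 = 8.35326.
So far: 409.398.
Order-1 term: 1/12 · (-0.0444687 − 0.795413) = -0.0699901.
Partial sum through k=1: 409.328.
Order-2 term: −1/720 · (0.000459784 − 0.00199467) = 2.13178e-06.

S_2 ≈ 409.328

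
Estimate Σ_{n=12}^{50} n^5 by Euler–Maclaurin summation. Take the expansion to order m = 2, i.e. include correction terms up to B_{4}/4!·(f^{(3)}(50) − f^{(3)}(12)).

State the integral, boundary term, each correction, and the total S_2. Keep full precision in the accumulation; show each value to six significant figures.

S_2 ≈ 2.76264e+09

∫_12^50 x^5 dx evaluates to 2.60367e+09.
Endpoint term: (f(12) + f(50))/2 = (248832 + 3.12500e+08)/2 = 1.56374e+08.
Integral + boundary = 2.76004e+09.
Correction k=1: B_{2}/2! · (f^{(1)}(50) − f^{(1)}(12)) = 1/12 · (3.12500e+07 − 103680) = 2.59553e+06.
Running total after k=1: 2.76264e+09.
Correction k=2: B_{4}/4! · (f^{(3)}(50) − f^{(3)}(12)) = −1/720 · (150000 − 8640.00) = -196.333.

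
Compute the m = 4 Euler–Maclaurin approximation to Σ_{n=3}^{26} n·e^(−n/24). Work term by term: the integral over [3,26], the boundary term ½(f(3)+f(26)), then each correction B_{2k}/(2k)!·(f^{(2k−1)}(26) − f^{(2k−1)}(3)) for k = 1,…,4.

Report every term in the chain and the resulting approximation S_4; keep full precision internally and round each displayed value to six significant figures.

The integral term ∫_3^26 x·e^(−x/24) dx = 165.699.
Boundary: ½(f(3) + f(26)) = ½(2.64749 + 8.80010) = 5.72380.
Running total after boundary: 171.423.
Correction k=1: B_{2}/2! · (f^{(1)}(26) − f^{(1)}(3)) = 1/12 · (-0.0282055 − 0.772185) = -0.0666992.
After k=1: 171.357.
Correction k=2: B_{4}/4! · (f^{(3)}(26) − f^{(3)}(3)) = −1/720 · (0.00112626 − 0.00440482) = 4.55356e-06.
After k=2: 171.357.
Correction k=3: B_{6}/6! · (f^{(5)}(26) − f^{(5)}(3)) = 1/30240 · (3.99564e-06 − 1.29671e-05) = -2.96675e-10.
After k=3: 171.357.
Correction k=4: B_{8}/8! · (f^{(7)}(26) − f^{(7)}(3)) = −1/1209600 · (1.04791e-08 − 3.17482e-08) = 1.75835e-14.

S_4 ≈ 171.357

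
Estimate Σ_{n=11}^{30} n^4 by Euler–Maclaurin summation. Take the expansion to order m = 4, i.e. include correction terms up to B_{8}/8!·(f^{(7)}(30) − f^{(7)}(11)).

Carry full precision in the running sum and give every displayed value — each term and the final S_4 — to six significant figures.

S_4 ≈ 5.24867e+06

The integral term ∫_11^30 x^4 dx = 4.82779e+06.
Endpoint term: (f(11) + f(30))/2 = (14641.0 + 810000)/2 = 412320.
So far: 5.24011e+06.
Correction k=1: B_{2}/2! · (f^{(1)}(30) − f^{(1)}(11)) = 1/12 · (108000 − 5324.00) = 8556.33.
After k=1: 5.24867e+06.
Correction k=2: B_{4}/4! · (f^{(3)}(30) − f^{(3)}(11)) = −1/720 · (720.000 − 264.000) = -0.633333.
After k=2: 5.24867e+06.
Correction k=3: B_{6}/6! · (f^{(5)}(30) − f^{(5)}(11)) = 1/30240 · (0.00000 − 0.00000) = 0.00000.
After k=3: 5.24867e+06.
Correction k=4: B_{8}/8! · (f^{(7)}(30) − f^{(7)}(11)) = −1/1209600 · (0.00000 − 0.00000) = 0.00000.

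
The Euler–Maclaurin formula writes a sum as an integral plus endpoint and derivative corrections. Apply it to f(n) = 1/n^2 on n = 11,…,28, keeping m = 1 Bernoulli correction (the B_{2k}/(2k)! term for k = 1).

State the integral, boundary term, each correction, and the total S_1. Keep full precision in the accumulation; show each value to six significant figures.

S_1 ≈ 0.0600824

The integral term ∫_11^28 1/x^2 dx = 0.0551948.
½[f(11) + f(28)] = ½[0.00826446 + 0.00127551] = 0.00476999.
So far: 0.0599648.
Order-1 term: 1/12 · (-9.11079e-05 − (-0.00150263)) = 0.000117627.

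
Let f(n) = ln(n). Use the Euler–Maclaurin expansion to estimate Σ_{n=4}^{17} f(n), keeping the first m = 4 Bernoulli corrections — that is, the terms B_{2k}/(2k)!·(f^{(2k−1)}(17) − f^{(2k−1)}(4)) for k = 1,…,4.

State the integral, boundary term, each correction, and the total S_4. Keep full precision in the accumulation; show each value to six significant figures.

Integral: ∫_4^17 ln(x) dx = 29.6194.
Boundary: ½(f(4) + f(17)) = ½(1.38629 + 2.83321) = 2.10975.
Running total after boundary: 31.7292.
k=1: B_{2}/(2)! × [f^{(1)}(17) − f^{(1)}(4)] = 1/12 × (0.0588235 − 0.250000) = -0.0159314.
Partial sum through k=1: 31.7133.
k=2: B_{4}/(4)! × [f^{(3)}(17) − f^{(3)}(4)] = −1/720 × (0.000407083 − 0.0312500) = 4.28374e-05.
Partial sum through k=2: 31.7133.
k=3: B_{6}/(6)! × [f^{(5)}(17) − f^{(5)}(4)] = 1/30240 × (1.69031e-05 − 0.0234375) = -7.74491e-07.
Partial sum through k=3: 31.7133.
k=4: B_{8}/(8)! × [f^{(7)}(17) − f^{(7)}(4)] = −1/1209600 × (1.75465e-06 − 0.0439453) = 3.63290e-08.

S_4 ≈ 31.7133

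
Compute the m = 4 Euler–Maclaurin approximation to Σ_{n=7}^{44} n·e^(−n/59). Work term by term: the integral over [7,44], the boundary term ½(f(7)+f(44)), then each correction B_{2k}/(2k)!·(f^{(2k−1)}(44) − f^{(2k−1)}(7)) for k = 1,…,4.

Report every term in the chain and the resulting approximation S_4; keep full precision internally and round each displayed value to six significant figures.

The integral term ∫_7^44 x·e^(−x/59) dx = 575.594.
Endpoint term: (f(7) + f(44))/2 = (6.21687 + 20.8724)/2 = 13.5446.
Running total after boundary: 589.138.
Order-1 term: 1/12 · (0.120603 − 0.782753) = -0.0551792.
After k=1: 589.083.
Order-2 term: −1/720 · (0.000307196 − 0.000735134) = 5.94359e-07.
After k=2: 589.083.
Order-3 term: 1/30240 · (1.66546e-07 − 3.57772e-07) = -6.32362e-12.
After k=3: 589.083.
Order-4 term: −1/1209600 · (7.03366e-11 − 1.44889e-10) = 6.16339e-17.

S_4 ≈ 589.083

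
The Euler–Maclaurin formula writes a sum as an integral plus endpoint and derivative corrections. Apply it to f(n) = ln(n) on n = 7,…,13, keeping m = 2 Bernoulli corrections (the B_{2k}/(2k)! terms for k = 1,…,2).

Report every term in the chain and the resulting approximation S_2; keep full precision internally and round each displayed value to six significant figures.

S_2 ≈ 15.9729

∫_7^13 ln(x) dx evaluates to 13.7230.
½[f(7) + f(13)] = ½[1.94591 + 2.56495] = 2.25543.
Integral + boundary = 15.9784.
k=1: B_{2}/(2)! × [f^{(1)}(13) − f^{(1)}(7)] = 1/12 × (0.0769231 − 0.142857) = -0.00549451.
After k=1: 15.9729.
k=2: B_{4}/(4)! × [f^{(3)}(13) − f^{(3)}(7)] = −1/720 × (0.000910332 − 0.00583090) = 6.83413e-06.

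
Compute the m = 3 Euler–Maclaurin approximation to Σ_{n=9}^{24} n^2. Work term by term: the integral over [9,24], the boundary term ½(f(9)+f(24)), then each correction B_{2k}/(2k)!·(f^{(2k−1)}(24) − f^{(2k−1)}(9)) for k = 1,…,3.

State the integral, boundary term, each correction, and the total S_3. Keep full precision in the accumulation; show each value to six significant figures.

∫_9^24 x^2 dx evaluates to 4365.00.
Endpoint term: (f(9) + f(24))/2 = (81.0000 + 576.000)/2 = 328.500.
Running total after boundary: 4693.50.
Correction k=1: B_{2}/2! · (f^{(1)}(24) − f^{(1)}(9)) = 1/12 · (48.0000 − 18.0000) = 2.50000.
After k=1: 4696.00.
Correction k=2: B_{4}/4! · (f^{(3)}(24) − f^{(3)}(9)) = −1/720 · (0.00000 − 0.00000) = 0.00000.
After k=2: 4696.00.
Correction k=3: B_{6}/6! · (f^{(5)}(24) − f^{(5)}(9)) = 1/30240 · (0.00000 − 0.00000) = 0.00000.

S_3 ≈ 4696.00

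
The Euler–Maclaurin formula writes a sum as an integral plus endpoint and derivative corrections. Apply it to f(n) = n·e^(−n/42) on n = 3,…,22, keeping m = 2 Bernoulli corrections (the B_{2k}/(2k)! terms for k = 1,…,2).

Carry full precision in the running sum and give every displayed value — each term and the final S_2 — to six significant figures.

S_2 ≈ 175.577

∫_3^22 x·e^(−x/42) dx evaluates to 167.714.
Boundary: ½(f(3) + f(22)) = ½(2.79319 + 13.0297) = 7.91145.
So far: 175.625.
Order-1 term: 1/12 · (0.282029 − 0.864558) = -0.0485441.
Partial sum through k=1: 175.577.
Order-2 term: −1/720 · (0.000831377 − 0.00154574) = 9.92170e-07.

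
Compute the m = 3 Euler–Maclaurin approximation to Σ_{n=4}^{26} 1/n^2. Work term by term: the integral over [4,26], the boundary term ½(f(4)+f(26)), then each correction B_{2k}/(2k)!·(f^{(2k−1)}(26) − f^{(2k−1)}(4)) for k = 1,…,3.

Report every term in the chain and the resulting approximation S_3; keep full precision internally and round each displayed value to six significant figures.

The integral term ∫_4^26 1/x^2 dx = 0.211538.
½[f(4) + f(26)] = ½[0.0625000 + 0.00147929] = 0.0319896.
Running total after boundary: 0.243528.
Order-1 term: 1/12 · (-0.000113792 − (-0.0312500)) = 0.00259468.
Partial sum through k=1: 0.246123.
Order-2 term: −1/720 · (-2.01997e-06 − (-0.0234375)) = -3.25493e-05.
Partial sum through k=2: 0.246090.
Order-3 term: 1/30240 · (-8.96436e-08 − (-0.0439453)) = 1.45322e-06.

S_3 ≈ 0.246092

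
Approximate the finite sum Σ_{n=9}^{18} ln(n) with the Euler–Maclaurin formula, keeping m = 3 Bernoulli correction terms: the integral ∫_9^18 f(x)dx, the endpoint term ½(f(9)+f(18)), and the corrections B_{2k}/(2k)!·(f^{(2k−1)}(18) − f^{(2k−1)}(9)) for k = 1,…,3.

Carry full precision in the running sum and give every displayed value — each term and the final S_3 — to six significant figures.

S_3 ≈ 25.7908

The integral term ∫_9^18 ln(x) dx = 23.2517.
½[f(9) + f(18)] = ½[2.19722 + 2.89037] = 2.54380.
So far: 25.7955.
k=1: B_{2}/(2)! × [f^{(1)}(18) − f^{(1)}(9)] = 1/12 × (0.0555556 − 0.111111) = -0.00462963.
Running total after k=1: 25.7908.
k=2: B_{4}/(4)! × [f^{(3)}(18) − f^{(3)}(9)] = −1/720 × (0.000342936 − 0.00274348) = 3.33410e-06.
Running total after k=2: 25.7908.
k=3: B_{6}/(6)! × [f^{(5)}(18) − f^{(5)}(9)] = 1/30240 × (1.27013e-05 − 0.000406442) = -1.30205e-08.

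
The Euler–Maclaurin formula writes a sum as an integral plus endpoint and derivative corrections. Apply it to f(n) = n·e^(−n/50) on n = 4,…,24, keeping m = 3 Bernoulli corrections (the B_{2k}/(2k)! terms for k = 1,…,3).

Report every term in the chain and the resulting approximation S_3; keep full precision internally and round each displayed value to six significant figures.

S_3 ≈ 212.143

The integral term ∫_4^24 x·e^(−x/50) dx = 202.916.
Boundary: ½(f(4) + f(24)) = ½(3.69247 + 14.8508) = 9.27163.
Integral + boundary = 212.187.
k=1: B_{2}/(2)! × [f^{(1)}(24) − f^{(1)}(4)] = 1/12 × (0.321767 − 0.849267) = -0.0439583.
Partial sum through k=1: 212.143.
k=2: B_{4}/(4)! × [f^{(3)}(24) − f^{(3)}(4)] = −1/720 × (0.000623734 − 0.00107820) = 6.31203e-07.
Partial sum through k=2: 212.143.
k=3: B_{6}/(6)! × [f^{(5)}(24) − f^{(5)}(4)] = 1/30240 × (4.47504e-07 − 7.26677e-07) = -9.23191e-12.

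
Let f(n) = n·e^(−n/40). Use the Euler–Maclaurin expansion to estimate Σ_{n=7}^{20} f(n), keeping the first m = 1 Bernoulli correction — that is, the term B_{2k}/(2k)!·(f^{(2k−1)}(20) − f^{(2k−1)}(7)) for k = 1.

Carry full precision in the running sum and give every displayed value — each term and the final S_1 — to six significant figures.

S_1 ≈ 131.477

The integral term ∫_7^20 x·e^(−x/40) dx = 122.506.
Endpoint term: (f(7) + f(20))/2 = (5.87620 + 12.1306)/2 = 9.00341.
So far: 131.509.
Order-1 term: 1/12 · (0.303265 − 0.692552) = -0.0324406.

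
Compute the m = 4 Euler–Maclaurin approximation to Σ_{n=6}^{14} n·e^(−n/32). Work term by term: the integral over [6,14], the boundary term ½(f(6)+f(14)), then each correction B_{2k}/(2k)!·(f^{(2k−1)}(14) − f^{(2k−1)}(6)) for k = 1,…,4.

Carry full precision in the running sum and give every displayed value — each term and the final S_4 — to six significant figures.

S_4 ≈ 64.6855

The integral term ∫_6^14 x·e^(−x/32) dx = 57.7048.
Boundary: ½(f(6) + f(14)) = ½(4.97417 + 9.03908) = 7.00663.
Integral + boundary = 64.7114.
Correction k=1: B_{2}/2! · (f^{(1)}(14) − f^{(1)}(6)) = 1/12 · (0.363177 − 0.673586) = -0.0258674.
After k=1: 64.6855.
Correction k=2: B_{4}/4! · (f^{(3)}(14) − f^{(3)}(6)) = −1/720 · (0.00161570 − 0.00227700) = 9.18471e-07.
After k=2: 64.6855.
Correction k=3: B_{6}/6! · (f^{(5)}(14) − f^{(5)}(6)) = 1/30240 · (2.80931e-06 − 3.80488e-06) = -3.29223e-11.
After k=3: 64.6855.
Correction k=4: B_{8}/8! · (f^{(7)}(14) − f^{(7)}(6)) = −1/1209600 · (3.94608e-09 − 5.25989e-09) = 1.08615e-15.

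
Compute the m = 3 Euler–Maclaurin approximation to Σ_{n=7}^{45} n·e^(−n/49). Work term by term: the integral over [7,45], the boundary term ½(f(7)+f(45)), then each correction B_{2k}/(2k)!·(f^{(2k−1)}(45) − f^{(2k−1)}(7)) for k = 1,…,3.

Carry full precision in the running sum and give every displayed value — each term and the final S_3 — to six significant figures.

S_3 ≈ 552.091

The integral term ∫_7^45 x·e^(−x/49) dx = 540.135.
Endpoint term: (f(7) + f(45))/2 = (6.06815 + 17.9627)/2 = 12.0154.
Running total after boundary: 552.150.
Correction k=1: B_{2}/2! · (f^{(1)}(45) − f^{(1)}(7)) = 1/12 · (0.0325853 − 0.743038) = -0.0592044.
After k=1: 552.091.
Correction k=2: B_{4}/4! · (f^{(3)}(45) − f^{(3)}(7)) = −1/720 · (0.000346075 − 0.00103157) = 9.52073e-07.
After k=2: 552.091.
Correction k=3: B_{6}/6! · (f^{(5)}(45) − f^{(5)}(7)) = 1/30240 · (2.82623e-07 − 7.30389e-07) = -1.48071e-11.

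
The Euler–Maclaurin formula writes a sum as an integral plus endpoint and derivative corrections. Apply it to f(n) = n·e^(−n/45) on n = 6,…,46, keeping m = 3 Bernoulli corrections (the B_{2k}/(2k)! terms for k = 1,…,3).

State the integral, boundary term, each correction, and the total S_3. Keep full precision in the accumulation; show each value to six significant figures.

Integral: ∫_6^46 x·e^(−x/45) dx = 535.164.
½[f(6) + f(46)] = ½[5.25104 + 16.5505] = 10.9008.
So far: 546.065.
k=1: B_{2}/(2)! × [f^{(1)}(46) − f^{(1)}(6)] = 1/12 × (-0.00799543 − 0.758484) = -0.0638732.
Partial sum through k=1: 546.001.
k=2: B_{4}/(4)! × [f^{(3)}(46) − f^{(3)}(6)] = −1/720 × (0.000351404 − 0.00123893) = 1.23267e-06.
Partial sum through k=2: 546.001.
k=3: B_{6}/(6)! × [f^{(5)}(46) − f^{(5)}(6)] = 1/30240 × (3.49016e-07 − 1.03867e-06) = -2.28059e-11.

S_3 ≈ 546.001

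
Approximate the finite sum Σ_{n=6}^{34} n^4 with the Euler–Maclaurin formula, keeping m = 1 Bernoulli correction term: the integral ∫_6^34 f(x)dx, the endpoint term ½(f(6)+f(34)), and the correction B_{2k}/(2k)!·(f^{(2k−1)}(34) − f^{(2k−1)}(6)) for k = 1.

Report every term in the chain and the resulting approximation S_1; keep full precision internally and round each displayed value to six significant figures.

Integral: ∫_6^34 x^4 dx = 9.08553e+06.
½[f(6) + f(34)] = ½[1296.00 + 1.33634e+06] = 668816.
So far: 9.75435e+06.
k=1: B_{2}/(2)! × [f^{(1)}(34) − f^{(1)}(6)] = 1/12 × (157216 − 864.000) = 13029.3.

S_1 ≈ 9.76737e+06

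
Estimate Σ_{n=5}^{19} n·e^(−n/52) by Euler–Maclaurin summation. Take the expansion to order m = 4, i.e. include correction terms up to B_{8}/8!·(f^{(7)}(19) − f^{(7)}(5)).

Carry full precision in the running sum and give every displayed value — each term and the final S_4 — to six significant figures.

S_4 ≈ 139.116

Integral: ∫_5^19 x·e^(−x/52) dx = 130.285.
Boundary: ½(f(5) + f(19)) = ½(4.54162 + 13.1847) = 8.86314.
So far: 139.148.
k=1: B_{2}/(2)! × [f^{(1)}(19) − f^{(1)}(5)] = 1/12 × (0.440378 − 0.820985) = -0.0317172.
After k=1: 139.116.
k=2: B_{4}/(4)! × [f^{(3)}(19) − f^{(3)}(5)] = −1/720 × (0.000676123 − 0.000975456) = 4.15740e-07.
After k=2: 139.116.
k=3: B_{6}/(6)! × [f^{(5)}(19) − f^{(5)}(5)] = 1/30240 × (4.39861e-07 − 6.09206e-07) = -5.60003e-12.
After k=3: 139.116.
k=4: B_{8}/(8)! × [f^{(7)}(19) − f^{(7)}(5)] = −1/1209600 × (2.32869e-10 − 3.17185e-10) = 6.97055e-17.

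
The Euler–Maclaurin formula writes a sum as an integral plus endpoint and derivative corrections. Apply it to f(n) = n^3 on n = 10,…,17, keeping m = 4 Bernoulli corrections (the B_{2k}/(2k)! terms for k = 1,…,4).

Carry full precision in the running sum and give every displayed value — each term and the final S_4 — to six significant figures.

Integral: ∫_10^17 x^3 dx = 18380.2.
Boundary: ½(f(10) + f(17)) = ½(1000.00 + 4913.00) = 2956.50.
Running total after boundary: 21336.8.
Order-1 term: 1/12 · (867.000 − 300.000) = 47.2500.
Running total after k=1: 21384.0.
Order-2 term: −1/720 · (6.00000 − 6.00000) = 0.00000.
Running total after k=2: 21384.0.
Order-3 term: 1/30240 · (0.00000 − 0.00000) = 0.00000.
Running total after k=3: 21384.0.
Order-4 term: −1/1209600 · (0.00000 − 0.00000) = 0.00000.

S_4 ≈ 21384.0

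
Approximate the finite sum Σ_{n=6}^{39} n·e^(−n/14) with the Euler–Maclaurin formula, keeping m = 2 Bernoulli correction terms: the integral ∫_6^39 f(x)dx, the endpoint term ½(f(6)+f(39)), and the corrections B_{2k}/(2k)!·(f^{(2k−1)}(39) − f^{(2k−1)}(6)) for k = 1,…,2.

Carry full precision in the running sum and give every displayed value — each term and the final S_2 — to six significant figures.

S_2 ≈ 139.750

The integral term ∫_6^39 x·e^(−x/14) dx = 136.633.
Boundary: ½(f(6) + f(39)) = ½(3.90863 + 2.40572) = 3.15717.
So far: 139.790.
k=1: B_{2}/(2)! × [f^{(1)}(39) − f^{(1)}(6)] = 1/12 × (-0.110152 − 0.372251) = -0.0402002.
After k=1: 139.750.
k=2: B_{4}/(4)! × [f^{(3)}(39) − f^{(3)}(6)] = −1/720 × (6.74399e-05 − 0.00854658) = 1.17766e-05.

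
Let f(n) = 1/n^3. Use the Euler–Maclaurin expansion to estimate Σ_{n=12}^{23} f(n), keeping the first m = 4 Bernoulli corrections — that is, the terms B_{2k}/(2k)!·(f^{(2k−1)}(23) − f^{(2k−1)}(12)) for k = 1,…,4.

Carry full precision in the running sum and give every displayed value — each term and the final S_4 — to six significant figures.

S_4 ≈ 0.00286863

∫_12^23 1/x^3 dx evaluates to 0.00252704.
½[f(12) + f(23)] = ½[0.000578704 + 8.21895e-05] = 0.000330447.
Integral + boundary = 0.00285749.
Correction k=1: B_{2}/2! · (f^{(1)}(23) − f^{(1)}(12)) = 1/12 · (-1.07204e-05 − (-0.000144676)) = 1.11630e-05.
After k=1: 0.00286865.
Correction k=2: B_{4}/4! · (f^{(3)}(23) − f^{(3)}(12)) = −1/720 · (-4.05307e-07 − (-2.00939e-05)) = -2.73452e-08.
After k=2: 0.00286862.
Correction k=3: B_{6}/6! · (f^{(5)}(23) − f^{(5)}(12)) = 1/30240 · (-3.21794e-08 − (-5.86071e-06)) = 1.92743e-10.
After k=3: 0.00286863.
Correction k=4: B_{8}/8! · (f^{(7)}(23) − f^{(7)}(12)) = −1/1209600 · (-4.37980e-09 − (-2.93036e-06)) = -2.41896e-12.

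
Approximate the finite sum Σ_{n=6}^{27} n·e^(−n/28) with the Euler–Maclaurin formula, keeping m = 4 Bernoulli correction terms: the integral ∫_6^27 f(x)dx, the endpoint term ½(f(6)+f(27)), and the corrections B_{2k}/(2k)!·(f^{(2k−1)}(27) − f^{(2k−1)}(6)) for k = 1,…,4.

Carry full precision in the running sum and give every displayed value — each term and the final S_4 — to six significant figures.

S_4 ≈ 188.759

Integral: ∫_6^27 x·e^(−x/28) dx = 181.243.
½[f(6) + f(27)] = ½[4.84271 + 10.2939] = 7.56830.
Integral + boundary = 188.811.
Correction k=1: B_{2}/2! · (f^{(1)}(27) − f^{(1)}(6)) = 1/12 · (0.0136163 − 0.634164) = -0.0517123.
After k=1: 188.759.
Correction k=2: B_{4}/4! · (f^{(3)}(27) − f^{(3)}(6)) = −1/720 · (0.000989958 − 0.00286786) = 2.60819e-06.
After k=2: 188.759.
Correction k=3: B_{6}/6! · (f^{(5)}(27) − f^{(5)}(6)) = 1/30240 · (2.50325e-06 − 6.28422e-06) = -1.25032e-10.
After k=3: 188.759.
Correction k=4: B_{8}/8! · (f^{(7)}(27) − f^{(7)}(6)) = −1/1209600 · (4.77525e-09 − 1.13654e-08) = 5.44819e-15.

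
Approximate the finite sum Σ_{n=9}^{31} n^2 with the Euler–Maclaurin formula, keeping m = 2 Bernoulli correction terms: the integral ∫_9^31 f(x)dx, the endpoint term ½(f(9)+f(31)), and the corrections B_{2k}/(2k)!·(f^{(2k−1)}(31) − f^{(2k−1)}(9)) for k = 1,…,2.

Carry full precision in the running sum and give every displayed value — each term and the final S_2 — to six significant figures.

Integral: ∫_9^31 x^2 dx = 9687.33.
Boundary: ½(f(9) + f(31)) = ½(81.0000 + 961.000) = 521.000.
Running total after boundary: 10208.3.
Correction k=1: B_{2}/2! · (f^{(1)}(31) − f^{(1)}(9)) = 1/12 · (62.0000 − 18.0000) = 3.66667.
After k=1: 10212.0.
Correction k=2: B_{4}/4! · (f^{(3)}(31) − f^{(3)}(9)) = −1/720 · (0.00000 − 0.00000) = 0.00000.

S_2 ≈ 10212.0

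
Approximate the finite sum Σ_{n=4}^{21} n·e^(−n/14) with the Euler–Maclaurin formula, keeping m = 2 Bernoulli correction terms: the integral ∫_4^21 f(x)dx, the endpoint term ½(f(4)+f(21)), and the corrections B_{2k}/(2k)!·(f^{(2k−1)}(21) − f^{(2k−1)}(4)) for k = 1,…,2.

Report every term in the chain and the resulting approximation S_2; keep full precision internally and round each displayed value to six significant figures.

∫_4^21 x·e^(−x/14) dx evaluates to 80.0385.
½[f(4) + f(21)] = ½[3.00591 + 4.68573] = 3.84582.
Running total after boundary: 83.8843.
Order-1 term: 1/12 · (-0.111565 − 0.536769) = -0.0540279.
Partial sum through k=1: 83.8303.
Order-2 term: −1/720 · (0.00170763 − 0.0104068) = 1.20821e-05.

S_2 ≈ 83.8303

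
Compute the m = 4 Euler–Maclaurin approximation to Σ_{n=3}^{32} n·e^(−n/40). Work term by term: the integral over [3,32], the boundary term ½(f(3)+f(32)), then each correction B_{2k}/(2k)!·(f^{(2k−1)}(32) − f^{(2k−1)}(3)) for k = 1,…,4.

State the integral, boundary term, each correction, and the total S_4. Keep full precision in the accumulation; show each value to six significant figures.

Integral: ∫_3^32 x·e^(−x/40) dx = 301.651.
Boundary: ½(f(3) + f(32)) = ½(2.78323 + 14.3785) = 8.58088.
Integral + boundary = 310.232.
Order-1 term: 1/12 · (0.0898658 − 0.858163) = -0.0640247.
After k=1: 310.168.
Order-2 term: −1/720 · (0.000617827 − 0.00169603) = 1.49751e-06.
After k=2: 310.168.
Order-3 term: 1/30240 · (7.37180e-07 − 1.78482e-06) = -3.46441e-11.
After k=3: 310.168.
Order-4 term: −1/1209600 · (6.80137e-10 − 1.56851e-09) = 7.34437e-16.

S_4 ≈ 310.168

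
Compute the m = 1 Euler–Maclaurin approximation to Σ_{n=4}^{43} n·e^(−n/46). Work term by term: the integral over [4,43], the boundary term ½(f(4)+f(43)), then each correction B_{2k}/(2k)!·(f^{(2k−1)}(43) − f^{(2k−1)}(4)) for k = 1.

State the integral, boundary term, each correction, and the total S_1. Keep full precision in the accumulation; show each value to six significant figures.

The integral term ∫_4^43 x·e^(−x/46) dx = 500.853.
½[f(4) + f(43)] = ½[3.66687 + 16.8849] = 10.2759.
Integral + boundary = 511.129.
Correction k=1: B_{2}/2! · (f^{(1)}(43) − f^{(1)}(4)) = 1/12 · (0.0256090 − 0.837002) = -0.0676161.

S_1 ≈ 511.061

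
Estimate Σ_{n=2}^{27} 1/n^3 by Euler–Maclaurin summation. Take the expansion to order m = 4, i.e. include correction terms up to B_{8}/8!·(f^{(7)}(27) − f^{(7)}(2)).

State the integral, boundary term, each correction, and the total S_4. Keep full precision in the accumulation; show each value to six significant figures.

∫_2^27 1/x^3 dx evaluates to 0.124314.
Endpoint term: (f(2) + f(27))/2 = (0.125000 + 5.08053e-05)/2 = 0.0625254.
Integral + boundary = 0.186840.
k=1: B_{2}/(2)! × [f^{(1)}(27) − f^{(1)}(2)] = 1/12 × (-5.64503e-06 − (-0.187500)) = 0.0156245.
After k=1: 0.202464.
k=2: B_{4}/(4)! × [f^{(3)}(27) − f^{(3)}(2)] = −1/720 × (-1.54870e-07 − (-0.937500)) = -0.00130208.
After k=2: 0.201162.
k=3: B_{6}/(6)! × [f^{(5)}(27) − f^{(5)}(2)] = 1/30240 × (-8.92258e-09 − (-9.84375)) = 0.000325521.
After k=3: 0.201487.
k=4: B_{8}/(8)! × [f^{(7)}(27) − f^{(7)}(2)] = −1/1209600 × (-8.81242e-10 − (-177.188)) = -0.000146484.

S_4 ≈ 0.201341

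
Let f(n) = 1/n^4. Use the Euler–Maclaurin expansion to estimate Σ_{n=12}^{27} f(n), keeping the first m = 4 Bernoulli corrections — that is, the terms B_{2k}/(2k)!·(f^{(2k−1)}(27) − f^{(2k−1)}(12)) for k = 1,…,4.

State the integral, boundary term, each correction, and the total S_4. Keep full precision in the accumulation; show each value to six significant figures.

S_4 ≈ 0.000202331

Integral: ∫_12^27 1/x^4 dx = 0.000175966.
Boundary: ½(f(12) + f(27)) = ½(4.82253e-05 + 1.88168e-06) = 2.50535e-05.
Running total after boundary: 0.000201020.
Correction k=1: B_{2}/2! · (f^{(1)}(27) − f^{(1)}(12)) = 1/12 · (-2.78767e-07 − (-1.60751e-05)) = 1.31636e-06.
Running total after k=1: 0.000202336.
Correction k=2: B_{4}/4! · (f^{(3)}(27) − f^{(3)}(12)) = −1/720 · (-1.14719e-08 − (-3.34898e-06)) = -4.63543e-09.
Running total after k=2: 0.000202331.
Correction k=3: B_{6}/6! · (f^{(5)}(27) − f^{(5)}(12)) = 1/30240 · (-8.81242e-10 − (-1.30238e-06)) = 4.30390e-11.
Running total after k=3: 0.000202331.
Correction k=4: B_{8}/8! · (f^{(7)}(27) − f^{(7)}(12)) = −1/1209600 · (-1.08795e-10 − (-8.13988e-07)) = -6.72850e-13.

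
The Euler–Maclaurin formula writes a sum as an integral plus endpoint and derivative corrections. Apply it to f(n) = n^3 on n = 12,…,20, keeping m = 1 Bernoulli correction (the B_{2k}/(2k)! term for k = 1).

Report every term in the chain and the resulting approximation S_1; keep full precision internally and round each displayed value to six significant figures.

S_1 ≈ 39744.0

∫_12^20 x^3 dx evaluates to 34816.0.
Endpoint term: (f(12) + f(20))/2 = (1728.00 + 8000.00)/2 = 4864.00.
So far: 39680.0.
Correction k=1: B_{2}/2! · (f^{(1)}(20) − f^{(1)}(12)) = 1/12 · (1200.00 − 432.000) = 64.0000.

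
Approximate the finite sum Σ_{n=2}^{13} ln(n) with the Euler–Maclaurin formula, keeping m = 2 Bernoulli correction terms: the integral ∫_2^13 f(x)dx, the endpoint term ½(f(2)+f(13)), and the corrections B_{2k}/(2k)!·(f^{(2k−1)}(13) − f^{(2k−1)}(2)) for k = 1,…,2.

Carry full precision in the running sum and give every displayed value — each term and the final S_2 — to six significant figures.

S_2 ≈ 22.5522

The integral term ∫_2^13 ln(x) dx = 20.9580.
Endpoint term: (f(2) + f(13))/2 = (0.693147 + 2.56495)/2 = 1.62905.
So far: 22.5871.
Order-1 term: 1/12 · (0.0769231 − 0.500000) = -0.0352564.
Partial sum through k=1: 22.5518.
Order-2 term: −1/720 · (0.000910332 − 0.250000) = 0.000345958.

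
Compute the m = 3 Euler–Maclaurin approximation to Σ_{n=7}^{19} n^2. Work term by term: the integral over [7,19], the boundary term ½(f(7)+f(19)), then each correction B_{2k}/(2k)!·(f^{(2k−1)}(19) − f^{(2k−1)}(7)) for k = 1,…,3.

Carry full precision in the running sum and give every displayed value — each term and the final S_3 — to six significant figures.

The integral term ∫_7^19 x^2 dx = 2172.00.
Boundary: ½(f(7) + f(19)) = ½(49.0000 + 361.000) = 205.000.
Running total after boundary: 2377.00.
Correction k=1: B_{2}/2! · (f^{(1)}(19) − f^{(1)}(7)) = 1/12 · (38.0000 − 14.0000) = 2.00000.
Partial sum through k=1: 2379.00.
Correction k=2: B_{4}/4! · (f^{(3)}(19) − f^{(3)}(7)) = −1/720 · (0.00000 − 0.00000) = 0.00000.
Partial sum through k=2: 2379.00.
Correction k=3: B_{6}/6! · (f^{(5)}(19) − f^{(5)}(7)) = 1/30240 · (0.00000 − 0.00000) = 0.00000.

S_3 ≈ 2379.00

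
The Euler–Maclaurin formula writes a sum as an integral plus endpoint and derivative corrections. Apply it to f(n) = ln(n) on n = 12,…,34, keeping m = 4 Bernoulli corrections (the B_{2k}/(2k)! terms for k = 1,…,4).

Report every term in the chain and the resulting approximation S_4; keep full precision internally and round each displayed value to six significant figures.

The integral term ∫_12^34 ln(x) dx = 68.0774.
Boundary: ½(f(12) + f(34)) = ½(2.48491 + 3.52636) = 3.00563.
Running total after boundary: 71.0830.
Correction k=1: B_{2}/2! · (f^{(1)}(34) − f^{(1)}(12)) = 1/12 · (0.0294118 − 0.0833333) = -0.00449346.
Partial sum through k=1: 71.0785.
Correction k=2: B_{4}/4! · (f^{(3)}(34) − f^{(3)}(12)) = −1/720 · (5.08854e-05 − 0.00115741) = 1.53684e-06.
Partial sum through k=2: 71.0785.
Correction k=3: B_{6}/6! · (f^{(5)}(34) − f^{(5)}(12)) = 1/30240 · (5.28222e-07 − 9.64506e-05) = -3.17204e-09.
Partial sum through k=3: 71.0785.
Correction k=4: B_{8}/8! · (f^{(7)}(34) − f^{(7)}(12)) = −1/1209600 · (1.37082e-08 − 2.00939e-05) = 1.66007e-11.

S_4 ≈ 71.0785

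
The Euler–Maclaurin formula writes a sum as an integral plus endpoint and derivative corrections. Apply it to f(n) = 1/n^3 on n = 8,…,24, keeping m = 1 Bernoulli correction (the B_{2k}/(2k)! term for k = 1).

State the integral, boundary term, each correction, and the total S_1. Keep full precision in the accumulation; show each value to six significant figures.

S_1 ≈ 0.00801746

Integral: ∫_8^24 1/x^3 dx = 0.00694444.
½[f(8) + f(24)] = ½[0.00195312 + 7.23380e-05] = 0.00101273.
Running total after boundary: 0.00795718.
Order-1 term: 1/12 · (-9.04225e-06 − (-0.000732422)) = 6.02816e-05.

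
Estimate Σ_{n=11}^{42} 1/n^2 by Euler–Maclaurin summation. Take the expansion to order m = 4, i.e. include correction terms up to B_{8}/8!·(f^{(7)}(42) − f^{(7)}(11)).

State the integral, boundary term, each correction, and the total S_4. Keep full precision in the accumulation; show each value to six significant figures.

The integral term ∫_11^42 1/x^2 dx = 0.0670996.
½[f(11) + f(42)] = ½[0.00826446 + 0.000566893] = 0.00441568.
Integral + boundary = 0.0715152.
k=1: B_{2}/(2)! × [f^{(1)}(42) − f^{(1)}(11)] = 1/12 × (-2.69949e-05 − (-0.00150263)) = 0.000122970.
After k=1: 0.0716382.
k=2: B_{4}/(4)! × [f^{(3)}(42) − f^{(3)}(11)] = −1/720 × (-1.83639e-07 − (-0.000149021)) = -2.06719e-07.
After k=2: 0.0716380.
k=3: B_{6}/(6)! × [f^{(5)}(42) − f^{(5)}(11)] = 1/30240 × (-3.12311e-09 − (-3.69474e-05)) = 1.22170e-09.
After k=3: 0.0716380.
k=4: B_{8}/(8)! × [f^{(7)}(42) − f^{(7)}(11)] = −1/1209600 × (-9.91464e-11 − (-1.70996e-05)) = -1.41365e-11.

S_4 ≈ 0.0716380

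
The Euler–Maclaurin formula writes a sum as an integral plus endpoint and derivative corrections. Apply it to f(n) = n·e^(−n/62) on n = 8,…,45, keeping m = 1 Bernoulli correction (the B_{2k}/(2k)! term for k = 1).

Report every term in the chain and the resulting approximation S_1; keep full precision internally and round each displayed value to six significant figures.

Integral: ∫_8^45 x·e^(−x/62) dx = 604.205.
½[f(8) + f(45)] = ½[7.03156 + 21.7770] = 14.4043.
Integral + boundary = 618.609.
Correction k=1: B_{2}/2! · (f^{(1)}(45) − f^{(1)}(8)) = 1/12 · (0.132692 − 0.765533) = -0.0527368.

S_1 ≈ 618.556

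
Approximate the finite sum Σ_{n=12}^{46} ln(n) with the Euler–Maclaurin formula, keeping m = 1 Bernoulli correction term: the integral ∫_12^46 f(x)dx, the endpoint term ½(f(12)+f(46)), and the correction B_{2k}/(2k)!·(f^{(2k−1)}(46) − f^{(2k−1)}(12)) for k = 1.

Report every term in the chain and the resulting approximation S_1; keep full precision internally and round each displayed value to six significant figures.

Integral: ∫_12^46 ln(x) dx = 112.299.
Boundary: ½(f(12) + f(46)) = ½(2.48491 + 3.82864) = 3.15677.
Integral + boundary = 115.455.
k=1: B_{2}/(2)! × [f^{(1)}(46) − f^{(1)}(12)] = 1/12 × (0.0217391 − 0.0833333) = -0.00513285.

S_1 ≈ 115.450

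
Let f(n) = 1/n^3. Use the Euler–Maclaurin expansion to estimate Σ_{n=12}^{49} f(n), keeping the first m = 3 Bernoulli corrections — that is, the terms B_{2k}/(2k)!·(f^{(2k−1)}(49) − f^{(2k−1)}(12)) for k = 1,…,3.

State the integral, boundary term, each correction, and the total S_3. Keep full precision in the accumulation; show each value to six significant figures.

∫_12^49 1/x^3 dx evaluates to 0.00326398.
Boundary: ½(f(12) + f(49)) = ½(0.000578704 + 8.49986e-06) = 0.000293602.
So far: 0.00355758.
k=1: B_{2}/(2)! × [f^{(1)}(49) − f^{(1)}(12)] = 1/12 × (-5.20400e-07 − (-0.000144676)) = 1.20130e-05.
After k=1: 0.00356959.
k=2: B_{4}/(4)! × [f^{(3)}(49) − f^{(3)}(12)] = −1/720 × (-4.33486e-09 − (-2.00939e-05)) = -2.79021e-08.
After k=2: 0.00356956.
k=3: B_{6}/(6)! × [f^{(5)}(49) − f^{(5)}(12)] = 1/30240 × (-7.58284e-11 − (-5.86071e-06)) = 1.93804e-10.

S_3 ≈ 0.00356956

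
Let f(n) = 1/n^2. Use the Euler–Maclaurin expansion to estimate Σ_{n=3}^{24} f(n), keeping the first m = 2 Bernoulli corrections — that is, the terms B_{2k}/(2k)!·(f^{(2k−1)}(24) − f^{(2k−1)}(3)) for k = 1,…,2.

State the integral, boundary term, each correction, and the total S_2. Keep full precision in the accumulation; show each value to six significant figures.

S_2 ≈ 0.354114

The integral term ∫_3^24 1/x^2 dx = 0.291667.
Boundary: ½(f(3) + f(24)) = ½(0.111111 + 0.00173611) = 0.0564236.
Running total after boundary: 0.348090.
Order-1 term: 1/12 · (-0.000144676 − (-0.0740741)) = 0.00616078.
Partial sum through k=1: 0.354251.
Order-2 term: −1/720 · (-3.01408e-06 − (-0.0987654)) = -0.000137170.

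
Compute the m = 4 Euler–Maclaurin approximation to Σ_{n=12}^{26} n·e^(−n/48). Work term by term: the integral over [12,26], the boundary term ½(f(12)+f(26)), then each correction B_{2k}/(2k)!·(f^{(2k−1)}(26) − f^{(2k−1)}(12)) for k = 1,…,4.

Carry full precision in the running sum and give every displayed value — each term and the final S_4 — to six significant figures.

S_4 ≈ 188.681

The integral term ∫_12^26 x·e^(−x/48) dx = 176.471.
Endpoint term: (f(12) + f(26))/2 = (9.34561 + 15.1262)/2 = 12.2359.
Running total after boundary: 188.707.
Order-1 term: 1/12 · (0.266648 − 0.584101) = -0.0264544.
Running total after k=1: 188.681.
Order-2 term: −1/720 · (0.000620748 − 0.000929558) = 4.28903e-07.
Running total after k=2: 188.681.
Order-3 term: 1/30240 · (4.88613e-07 − 6.96875e-07) = -6.88699e-12.
Running total after k=3: 188.681.
Order-4 term: −1/1209600 · (3.07206e-10 − 4.29816e-10) = 1.01364e-16.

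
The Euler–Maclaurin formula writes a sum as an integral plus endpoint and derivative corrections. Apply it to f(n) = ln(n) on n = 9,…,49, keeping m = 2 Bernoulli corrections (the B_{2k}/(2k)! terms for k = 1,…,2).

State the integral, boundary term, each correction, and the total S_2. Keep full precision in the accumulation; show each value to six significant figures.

∫_9^49 ln(x) dx evaluates to 130.924.
Boundary: ½(f(9) + f(49)) = ½(2.19722 + 3.89182) = 3.04452.
So far: 133.969.
Order-1 term: 1/12 · (0.0204082 − 0.111111) = -0.00755858.
After k=1: 133.961.
Order-2 term: −1/720 · (1.69997e-05 − 0.00274348) = 3.78678e-06.

S_2 ≈ 133.961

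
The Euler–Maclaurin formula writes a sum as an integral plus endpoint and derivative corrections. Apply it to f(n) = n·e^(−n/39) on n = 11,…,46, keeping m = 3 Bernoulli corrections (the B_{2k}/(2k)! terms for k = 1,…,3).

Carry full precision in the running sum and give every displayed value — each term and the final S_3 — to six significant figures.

Integral: ∫_11^46 x·e^(−x/39) dx = 451.607.
Endpoint term: (f(11) + f(46))/2 = (8.29659 + 14.1421)/2 = 11.2193.
Running total after boundary: 462.826.
Correction k=1: B_{2}/2! · (f^{(1)}(46) − f^{(1)}(11)) = 1/12 · (-0.0551809 − 0.541502) = -0.0497236.
Partial sum through k=1: 462.776.
Correction k=2: B_{4}/4! · (f^{(3)}(46) − f^{(3)}(11)) = −1/720 · (0.000367976 − 0.00134778) = 1.36084e-06.
Partial sum through k=2: 462.776.
Correction k=3: B_{6}/6! · (f^{(5)}(46) − f^{(5)}(11)) = 1/30240 · (5.07713e-07 − 1.53816e-06) = -3.40756e-11.

S_3 ≈ 462.776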